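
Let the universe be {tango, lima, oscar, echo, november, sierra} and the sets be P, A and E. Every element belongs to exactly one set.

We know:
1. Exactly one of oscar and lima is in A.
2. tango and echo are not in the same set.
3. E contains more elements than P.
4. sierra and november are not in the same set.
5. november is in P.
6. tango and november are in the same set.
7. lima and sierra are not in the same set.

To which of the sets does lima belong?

lima: A

From (5): november ∈ P.
(4): sierra ∉ P.
(6): tango matches november: tango ∈ P.
(2): echo ∉ P.
Suppose lima ∈ P: no assignment then satisfies all the clues, so lima ∉ P.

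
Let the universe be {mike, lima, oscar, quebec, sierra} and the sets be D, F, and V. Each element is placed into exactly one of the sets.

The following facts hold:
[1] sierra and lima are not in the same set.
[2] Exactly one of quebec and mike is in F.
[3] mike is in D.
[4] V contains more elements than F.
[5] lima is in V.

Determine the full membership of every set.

D = {mike, sierra}; F = {quebec}; V = {lima, oscar}

From (3): mike ∈ D.
From (5): lima ∈ V.
(1): sierra ∉ V.
(2) (exactly one): quebec ∈ F.
Suppose oscar ∈ D: no assignment then satisfies all the clues, so oscar ∉ D.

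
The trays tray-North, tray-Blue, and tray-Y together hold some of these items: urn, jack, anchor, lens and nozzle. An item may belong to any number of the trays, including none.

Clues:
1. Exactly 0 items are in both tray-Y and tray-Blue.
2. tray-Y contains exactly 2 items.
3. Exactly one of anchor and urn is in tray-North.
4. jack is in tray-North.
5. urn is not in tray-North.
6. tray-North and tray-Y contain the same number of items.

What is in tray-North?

tray-North = {anchor, jack}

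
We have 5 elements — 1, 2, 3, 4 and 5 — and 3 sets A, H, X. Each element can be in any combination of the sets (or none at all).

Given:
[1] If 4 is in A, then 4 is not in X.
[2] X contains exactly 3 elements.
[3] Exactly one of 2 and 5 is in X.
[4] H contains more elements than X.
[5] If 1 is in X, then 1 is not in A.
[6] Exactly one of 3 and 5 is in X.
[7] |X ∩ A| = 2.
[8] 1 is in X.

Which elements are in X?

X = {1, 2, 3}

From (8): 1 ∈ X.
(5): 1 ∉ A.
Suppose 2 ∉ X: no assignment then satisfies all the clues, so 2 ∈ X.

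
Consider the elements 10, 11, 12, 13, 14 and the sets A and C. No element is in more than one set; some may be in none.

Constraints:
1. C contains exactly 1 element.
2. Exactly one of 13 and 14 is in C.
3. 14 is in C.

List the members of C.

C = {14}

From (3): 14 ∈ C.
(1): C already has 1, so the rest are out.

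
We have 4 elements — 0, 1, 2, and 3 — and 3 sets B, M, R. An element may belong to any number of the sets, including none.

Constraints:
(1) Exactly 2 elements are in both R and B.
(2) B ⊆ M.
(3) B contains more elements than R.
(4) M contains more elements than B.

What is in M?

M = {0, 1, 2, 3}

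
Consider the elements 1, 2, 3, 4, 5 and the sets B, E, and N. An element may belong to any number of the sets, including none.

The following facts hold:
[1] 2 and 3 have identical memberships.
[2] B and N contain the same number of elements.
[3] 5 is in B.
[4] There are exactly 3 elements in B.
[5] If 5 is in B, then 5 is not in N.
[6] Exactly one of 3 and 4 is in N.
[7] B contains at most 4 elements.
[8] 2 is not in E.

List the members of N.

From (3): 5 ∈ B.
From (8): 2 ∉ E.
(1): 3 matches 2: 3 ∉ E.
(5): 5 ∉ N.
Suppose 1 ∉ N: no assignment then satisfies all the clues, so 1 ∈ N.

N = {1, 2, 3}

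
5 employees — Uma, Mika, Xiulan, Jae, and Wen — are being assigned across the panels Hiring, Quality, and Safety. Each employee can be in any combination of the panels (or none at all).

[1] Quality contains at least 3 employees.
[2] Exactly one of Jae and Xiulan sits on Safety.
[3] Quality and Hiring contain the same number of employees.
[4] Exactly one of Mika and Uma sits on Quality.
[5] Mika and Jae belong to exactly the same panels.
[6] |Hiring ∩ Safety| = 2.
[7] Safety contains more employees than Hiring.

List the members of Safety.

Safety = {Jae, Mika, Uma, Wen}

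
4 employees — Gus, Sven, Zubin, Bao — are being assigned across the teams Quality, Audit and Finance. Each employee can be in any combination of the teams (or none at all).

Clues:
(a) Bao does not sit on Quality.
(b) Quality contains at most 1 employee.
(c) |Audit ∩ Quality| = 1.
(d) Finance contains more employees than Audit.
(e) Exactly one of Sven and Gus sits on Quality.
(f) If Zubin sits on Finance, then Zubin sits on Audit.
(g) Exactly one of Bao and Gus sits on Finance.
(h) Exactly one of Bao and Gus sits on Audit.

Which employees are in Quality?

Quality = {Gus}

From (a): Bao ∉ Quality.
Suppose Gus ∉ Quality: no assignment then satisfies all the clues, so Gus ∈ Quality.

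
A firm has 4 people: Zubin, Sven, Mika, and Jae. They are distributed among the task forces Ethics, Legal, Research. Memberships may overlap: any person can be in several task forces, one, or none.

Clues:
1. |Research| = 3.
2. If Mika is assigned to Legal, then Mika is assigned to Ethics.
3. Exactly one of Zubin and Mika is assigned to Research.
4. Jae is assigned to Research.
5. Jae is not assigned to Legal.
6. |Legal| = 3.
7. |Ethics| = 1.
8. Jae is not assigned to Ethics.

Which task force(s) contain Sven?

From (4): Jae ∈ Research.
From (5): Jae ∉ Legal.
From (8): Jae ∉ Ethics.
(6): only 3 candidates remain for Legal, so all are in.
(2): Mika ∈ Ethics.
(7): Ethics already has 1, so the rest are out.
Suppose Sven ∉ Research: no assignment then satisfies all the clues, so Sven ∈ Research.

Sven: Legal, Research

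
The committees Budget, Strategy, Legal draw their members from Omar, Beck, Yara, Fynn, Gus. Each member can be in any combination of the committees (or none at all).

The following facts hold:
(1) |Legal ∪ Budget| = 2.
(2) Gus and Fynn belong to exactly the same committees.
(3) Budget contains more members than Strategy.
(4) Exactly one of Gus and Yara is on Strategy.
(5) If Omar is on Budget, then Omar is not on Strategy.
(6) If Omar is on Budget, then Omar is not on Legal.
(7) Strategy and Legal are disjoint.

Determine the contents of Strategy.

Strategy = {Yara}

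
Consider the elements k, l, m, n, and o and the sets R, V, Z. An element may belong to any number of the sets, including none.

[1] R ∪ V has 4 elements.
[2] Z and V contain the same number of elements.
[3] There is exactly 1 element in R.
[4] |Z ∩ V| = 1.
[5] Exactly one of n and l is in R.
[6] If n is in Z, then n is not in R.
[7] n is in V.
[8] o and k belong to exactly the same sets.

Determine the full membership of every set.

From (7): n ∈ V.
Suppose k ∈ R: no assignment then satisfies all the clues, so k ∉ R.

R = {l}; V = {k, n, o}; Z = {l, m, n}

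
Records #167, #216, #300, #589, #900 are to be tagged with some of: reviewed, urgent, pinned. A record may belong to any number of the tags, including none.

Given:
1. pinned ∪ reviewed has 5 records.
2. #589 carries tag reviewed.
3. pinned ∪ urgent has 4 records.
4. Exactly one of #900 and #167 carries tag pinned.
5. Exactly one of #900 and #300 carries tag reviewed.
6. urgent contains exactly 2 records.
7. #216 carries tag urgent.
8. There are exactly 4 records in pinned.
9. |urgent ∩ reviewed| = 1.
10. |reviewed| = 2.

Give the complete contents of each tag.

reviewed = {#589, #900}; urgent = {#216, #589}; pinned = {#167, #216, #300, #589}

From (2): #589 ∈ reviewed.
From (7): #216 ∈ urgent.
Suppose #167 ∈ reviewed: no assignment then satisfies all the clues, so #167 ∉ reviewed.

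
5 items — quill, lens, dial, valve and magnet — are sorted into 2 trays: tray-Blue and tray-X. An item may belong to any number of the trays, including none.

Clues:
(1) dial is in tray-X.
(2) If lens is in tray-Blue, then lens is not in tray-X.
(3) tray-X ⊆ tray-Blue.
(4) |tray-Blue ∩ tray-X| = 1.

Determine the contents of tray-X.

tray-X = {dial}

From (1): dial ∈ tray-X.
(3) with dial ∈ tray-X: dial ∈ tray-Blue.
Suppose quill ∈ tray-X: no assignment then satisfies all the clues, so quill ∉ tray-X.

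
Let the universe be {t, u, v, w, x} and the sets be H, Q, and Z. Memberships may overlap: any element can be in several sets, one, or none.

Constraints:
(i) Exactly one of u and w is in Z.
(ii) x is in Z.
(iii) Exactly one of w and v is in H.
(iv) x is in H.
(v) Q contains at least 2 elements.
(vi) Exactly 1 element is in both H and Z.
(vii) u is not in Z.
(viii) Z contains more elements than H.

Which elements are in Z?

Z = {t, w, x}

From (ii): x ∈ Z.
From (iv): x ∈ H.
From (vii): u ∉ Z.
(i) (exactly one): w ∈ Z.
Suppose t ∉ Z: no assignment then satisfies all the clues, so t ∈ Z.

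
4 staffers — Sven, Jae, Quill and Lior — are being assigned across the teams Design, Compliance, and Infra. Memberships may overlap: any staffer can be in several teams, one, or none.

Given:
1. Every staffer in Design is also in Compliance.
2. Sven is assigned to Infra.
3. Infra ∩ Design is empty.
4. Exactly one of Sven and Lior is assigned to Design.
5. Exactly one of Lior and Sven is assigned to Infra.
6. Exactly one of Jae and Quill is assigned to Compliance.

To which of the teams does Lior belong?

From (2): Sven ∈ Infra.
(3) (disjoint): Sven ∉ Design.
(4) (exactly one): Lior ∈ Design.
(5) (exactly one): Lior ∉ Infra.
(1) with Lior ∈ Design: Lior ∈ Compliance.

Lior: Compliance, Design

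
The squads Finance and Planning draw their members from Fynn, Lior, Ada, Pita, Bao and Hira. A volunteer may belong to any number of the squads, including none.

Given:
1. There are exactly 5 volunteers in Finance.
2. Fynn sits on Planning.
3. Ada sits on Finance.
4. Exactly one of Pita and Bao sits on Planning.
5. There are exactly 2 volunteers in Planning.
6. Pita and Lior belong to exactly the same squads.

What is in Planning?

Planning = {Bao, Fynn}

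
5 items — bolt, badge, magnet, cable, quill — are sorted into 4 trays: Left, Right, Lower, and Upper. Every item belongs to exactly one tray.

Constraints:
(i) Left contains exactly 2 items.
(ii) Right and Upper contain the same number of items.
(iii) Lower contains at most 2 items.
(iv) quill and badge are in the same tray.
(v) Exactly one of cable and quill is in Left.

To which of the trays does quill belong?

quill: Left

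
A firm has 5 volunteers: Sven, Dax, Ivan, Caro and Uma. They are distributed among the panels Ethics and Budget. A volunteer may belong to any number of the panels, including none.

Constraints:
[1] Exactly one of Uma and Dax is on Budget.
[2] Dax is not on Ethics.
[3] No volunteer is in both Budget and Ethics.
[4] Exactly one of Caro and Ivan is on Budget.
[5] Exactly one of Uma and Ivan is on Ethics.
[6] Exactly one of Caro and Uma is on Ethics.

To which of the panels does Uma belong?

Uma: Ethics

From (2): Dax ∉ Ethics.
Suppose Uma ∉ Ethics: no assignment then satisfies all the clues, so Uma ∈ Ethics.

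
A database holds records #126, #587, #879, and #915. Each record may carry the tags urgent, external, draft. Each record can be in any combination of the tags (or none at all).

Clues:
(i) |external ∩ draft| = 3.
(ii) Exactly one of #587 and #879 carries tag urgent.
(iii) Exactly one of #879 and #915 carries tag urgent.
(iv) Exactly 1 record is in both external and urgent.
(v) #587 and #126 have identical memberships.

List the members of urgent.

urgent = {#879}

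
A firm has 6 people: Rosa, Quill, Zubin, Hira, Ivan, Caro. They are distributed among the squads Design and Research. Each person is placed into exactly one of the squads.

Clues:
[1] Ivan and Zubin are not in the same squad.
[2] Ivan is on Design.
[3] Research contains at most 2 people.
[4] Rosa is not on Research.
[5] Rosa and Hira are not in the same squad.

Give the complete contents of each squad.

From (2): Ivan ∈ Design.
From (4): Rosa ∉ Research.
(1): Zubin ∉ Design.
Only one squad left: Rosa ∈ Design.
Only one squad left: Zubin ∈ Research.
(5): Hira ∉ Design.
Only one squad left: Hira ∈ Research.
(3): Research already has 2, so the rest are out.
Only one squad left: Quill ∈ Design.
Only one squad left: Caro ∈ Design.

Design = {Caro, Ivan, Quill, Rosa}; Research = {Hira, Zubin}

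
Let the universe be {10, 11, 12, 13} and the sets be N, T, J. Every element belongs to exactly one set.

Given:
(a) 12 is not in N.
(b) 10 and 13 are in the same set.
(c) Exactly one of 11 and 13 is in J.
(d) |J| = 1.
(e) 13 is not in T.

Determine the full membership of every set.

N = {10, 13}; T = {12}; J = {11}

From (a): 12 ∉ N.
From (e): 13 ∉ T.
(b): 10 matches 13: 10 ∉ T.
Suppose 10 ∉ N: no assignment then satisfies all the clues, so 10 ∈ N.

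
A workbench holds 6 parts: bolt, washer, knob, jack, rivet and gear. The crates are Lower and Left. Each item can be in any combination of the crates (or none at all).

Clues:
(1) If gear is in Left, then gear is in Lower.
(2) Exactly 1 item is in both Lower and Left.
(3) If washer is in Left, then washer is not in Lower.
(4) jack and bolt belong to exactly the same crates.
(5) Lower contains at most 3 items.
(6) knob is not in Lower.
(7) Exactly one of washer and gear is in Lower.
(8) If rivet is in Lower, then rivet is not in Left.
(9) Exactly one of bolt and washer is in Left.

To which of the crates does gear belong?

gear: Left, Lower

From (6): knob ∉ Lower.
Suppose gear ∉ Lower: no assignment then satisfies all the clues, so gear ∈ Lower.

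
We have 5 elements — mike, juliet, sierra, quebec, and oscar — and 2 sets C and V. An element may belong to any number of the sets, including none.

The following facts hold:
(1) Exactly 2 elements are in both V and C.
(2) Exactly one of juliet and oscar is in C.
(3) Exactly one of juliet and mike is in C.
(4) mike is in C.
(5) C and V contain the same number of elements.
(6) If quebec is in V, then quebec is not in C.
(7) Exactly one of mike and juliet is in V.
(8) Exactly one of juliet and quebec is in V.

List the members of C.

C = {mike, oscar, sierra}

From (4): mike ∈ C.
(3) (exactly one): juliet ∉ C.
(2) (exactly one): oscar ∈ C.
Suppose sierra ∉ C: no assignment then satisfies all the clues, so sierra ∈ C.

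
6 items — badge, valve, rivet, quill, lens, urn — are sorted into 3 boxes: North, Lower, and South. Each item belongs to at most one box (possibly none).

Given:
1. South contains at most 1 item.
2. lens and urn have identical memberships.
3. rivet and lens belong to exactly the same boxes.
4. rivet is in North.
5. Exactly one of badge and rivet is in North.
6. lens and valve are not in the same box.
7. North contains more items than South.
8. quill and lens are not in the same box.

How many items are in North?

3

From (4): rivet ∈ North.
(3): lens matches rivet: lens ∈ North.
(5) (exactly one): badge ∉ North.
(6): valve ∉ North.
(8): quill ∉ North.
(2): urn matches lens: urn ∈ North.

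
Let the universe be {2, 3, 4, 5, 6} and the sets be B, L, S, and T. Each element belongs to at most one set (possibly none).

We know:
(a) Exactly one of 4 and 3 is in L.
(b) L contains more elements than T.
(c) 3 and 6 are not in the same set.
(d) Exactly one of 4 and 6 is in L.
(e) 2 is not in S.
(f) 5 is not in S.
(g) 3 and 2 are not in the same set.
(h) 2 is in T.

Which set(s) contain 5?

From (e): 2 ∉ S.
From (f): 5 ∉ S.
From (h): 2 ∈ T.
(g): 3 ∉ T.
Suppose 5 ∈ B: no assignment then satisfies all the clues, so 5 ∉ B.

5: L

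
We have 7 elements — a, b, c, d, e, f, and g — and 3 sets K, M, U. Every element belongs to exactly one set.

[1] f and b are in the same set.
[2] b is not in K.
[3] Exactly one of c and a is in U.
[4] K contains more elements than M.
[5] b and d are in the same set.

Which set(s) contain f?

f: U

From (2): b ∉ K.
(1): f matches b: f ∉ K.
(5): d matches b: d ∉ K.
Suppose f ∈ M: no assignment then satisfies all the clues, so f ∉ M.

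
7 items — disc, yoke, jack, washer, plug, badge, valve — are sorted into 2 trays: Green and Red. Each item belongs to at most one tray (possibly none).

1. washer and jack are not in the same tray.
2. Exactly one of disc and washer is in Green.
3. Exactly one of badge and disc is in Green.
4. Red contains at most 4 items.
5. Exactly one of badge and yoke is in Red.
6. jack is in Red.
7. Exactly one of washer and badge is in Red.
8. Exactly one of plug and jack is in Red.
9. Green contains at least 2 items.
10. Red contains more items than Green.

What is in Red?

From (6): jack ∈ Red.
(1): washer ∉ Red.
(7) (exactly one): badge ∈ Red.
(8) (exactly one): plug ∉ Red.
(3) (exactly one): disc ∈ Green.
(5) (exactly one): yoke ∉ Red.
(2) (exactly one): washer ∉ Green.
Suppose valve ∉ Red: no assignment then satisfies all the clues, so valve ∈ Red.

Red = {badge, jack, valve}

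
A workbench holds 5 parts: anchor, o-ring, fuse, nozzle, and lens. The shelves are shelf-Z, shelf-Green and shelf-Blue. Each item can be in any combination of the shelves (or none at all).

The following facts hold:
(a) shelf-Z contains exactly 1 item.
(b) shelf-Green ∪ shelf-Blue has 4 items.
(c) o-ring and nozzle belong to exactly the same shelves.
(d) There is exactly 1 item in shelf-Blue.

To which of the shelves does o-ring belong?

o-ring: shelf-Green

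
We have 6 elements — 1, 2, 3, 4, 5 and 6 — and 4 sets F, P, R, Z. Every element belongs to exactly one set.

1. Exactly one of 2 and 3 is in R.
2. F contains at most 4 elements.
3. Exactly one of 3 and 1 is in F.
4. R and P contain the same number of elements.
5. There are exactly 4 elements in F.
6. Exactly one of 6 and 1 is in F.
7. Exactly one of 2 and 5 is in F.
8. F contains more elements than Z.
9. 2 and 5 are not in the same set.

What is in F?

F = {3, 4, 5, 6}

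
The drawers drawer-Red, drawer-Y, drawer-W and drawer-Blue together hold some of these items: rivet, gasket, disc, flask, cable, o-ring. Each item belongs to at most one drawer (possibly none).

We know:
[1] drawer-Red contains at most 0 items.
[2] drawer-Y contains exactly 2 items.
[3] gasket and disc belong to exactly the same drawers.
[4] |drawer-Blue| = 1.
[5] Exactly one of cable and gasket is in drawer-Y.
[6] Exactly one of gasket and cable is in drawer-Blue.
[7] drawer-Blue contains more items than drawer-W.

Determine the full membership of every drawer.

drawer-Red = {}; drawer-Y = {disc, gasket}; drawer-W = {}; drawer-Blue = {cable}

(1): drawer-Red already has 0, so the rest are out.
Suppose rivet ∈ drawer-Y: no assignment then satisfies all the clues, so rivet ∉ drawer-Y.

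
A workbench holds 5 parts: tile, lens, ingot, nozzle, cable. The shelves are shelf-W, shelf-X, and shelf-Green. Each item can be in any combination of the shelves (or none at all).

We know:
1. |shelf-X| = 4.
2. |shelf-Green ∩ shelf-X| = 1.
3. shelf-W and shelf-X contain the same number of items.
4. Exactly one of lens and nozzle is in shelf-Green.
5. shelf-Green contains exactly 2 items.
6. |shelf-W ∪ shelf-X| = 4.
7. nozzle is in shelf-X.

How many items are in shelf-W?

From (7): nozzle ∈ shelf-X.
Suppose nozzle ∉ shelf-W: no assignment then satisfies all the clues, so nozzle ∈ shelf-W.

4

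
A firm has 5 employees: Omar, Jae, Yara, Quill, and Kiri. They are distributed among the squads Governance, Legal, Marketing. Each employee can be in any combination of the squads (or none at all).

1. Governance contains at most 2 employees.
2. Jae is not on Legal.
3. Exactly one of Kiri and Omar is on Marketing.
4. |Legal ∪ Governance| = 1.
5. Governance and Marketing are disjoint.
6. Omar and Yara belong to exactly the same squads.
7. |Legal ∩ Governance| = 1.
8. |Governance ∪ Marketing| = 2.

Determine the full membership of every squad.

Governance = {Quill}; Legal = {Quill}; Marketing = {Kiri}

From (2): Jae ∉ Legal.
Suppose Omar ∈ Governance: no assignment then satisfies all the clues, so Omar ∉ Governance.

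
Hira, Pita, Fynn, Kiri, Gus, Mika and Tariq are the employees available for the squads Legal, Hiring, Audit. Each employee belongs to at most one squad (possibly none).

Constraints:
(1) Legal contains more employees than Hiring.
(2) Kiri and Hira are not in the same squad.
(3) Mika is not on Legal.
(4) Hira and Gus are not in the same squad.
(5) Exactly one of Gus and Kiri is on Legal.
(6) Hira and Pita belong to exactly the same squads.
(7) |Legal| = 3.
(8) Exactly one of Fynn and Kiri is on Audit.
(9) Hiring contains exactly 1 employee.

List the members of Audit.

Audit = {Kiri}

From (3): Mika ∉ Legal.
Suppose Hira ∈ Audit: no assignment then satisfies all the clues, so Hira ∉ Audit.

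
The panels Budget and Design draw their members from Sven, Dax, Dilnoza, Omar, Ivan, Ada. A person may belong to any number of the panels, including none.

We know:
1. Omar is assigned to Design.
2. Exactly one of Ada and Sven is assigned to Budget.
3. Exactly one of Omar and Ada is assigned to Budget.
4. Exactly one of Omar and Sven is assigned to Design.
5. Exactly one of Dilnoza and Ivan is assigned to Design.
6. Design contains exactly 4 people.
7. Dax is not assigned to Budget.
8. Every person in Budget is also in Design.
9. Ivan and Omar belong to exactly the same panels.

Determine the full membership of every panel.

Budget = {Ada}; Design = {Ada, Dax, Ivan, Omar}

From (1): Omar ∈ Design.
From (7): Dax ∉ Budget.
(4) (exactly one): Sven ∉ Design.
(8) contrapositive: Sven ∉ Budget.
(9): Ivan matches Omar: Ivan ∈ Design.
(2) (exactly one): Ada ∈ Budget.
(3) (exactly one): Omar ∉ Budget.
(5) (exactly one): Dilnoza ∉ Design.
(6): only 4 candidates remain for Design, so all are in.
(8) contrapositive: Dilnoza ∉ Budget.
(9): Ivan matches Omar: Ivan ∉ Budget.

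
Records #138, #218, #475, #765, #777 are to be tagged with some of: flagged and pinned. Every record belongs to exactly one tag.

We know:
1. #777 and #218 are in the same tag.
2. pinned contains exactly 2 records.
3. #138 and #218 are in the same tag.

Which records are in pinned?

pinned = {#475, #765}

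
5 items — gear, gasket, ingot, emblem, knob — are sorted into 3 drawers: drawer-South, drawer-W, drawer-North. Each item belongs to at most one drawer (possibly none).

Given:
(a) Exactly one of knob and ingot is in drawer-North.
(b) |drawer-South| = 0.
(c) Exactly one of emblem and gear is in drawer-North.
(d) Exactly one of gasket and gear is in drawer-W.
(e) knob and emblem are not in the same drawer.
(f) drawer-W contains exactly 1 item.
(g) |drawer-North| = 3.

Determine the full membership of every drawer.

drawer-South = {}; drawer-W = {gear}; drawer-North = {emblem, gasket, ingot}

(b): drawer-South already has 0, so the rest are out.
Suppose gear ∉ drawer-W: no assignment then satisfies all the clues, so gear ∈ drawer-W.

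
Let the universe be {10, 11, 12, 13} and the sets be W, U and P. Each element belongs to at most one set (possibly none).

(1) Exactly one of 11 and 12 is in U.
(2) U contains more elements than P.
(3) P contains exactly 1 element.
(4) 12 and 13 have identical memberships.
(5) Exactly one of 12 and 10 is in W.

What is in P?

P = {11}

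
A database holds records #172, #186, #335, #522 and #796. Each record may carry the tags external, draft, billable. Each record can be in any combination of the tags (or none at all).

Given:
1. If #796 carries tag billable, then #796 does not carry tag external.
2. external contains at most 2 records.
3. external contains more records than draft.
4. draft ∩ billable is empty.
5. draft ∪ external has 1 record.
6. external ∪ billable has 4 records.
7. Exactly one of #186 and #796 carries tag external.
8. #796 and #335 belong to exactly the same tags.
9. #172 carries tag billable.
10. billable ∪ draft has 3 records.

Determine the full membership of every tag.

From (9): #172 ∈ billable.
(4) (disjoint): #172 ∉ draft.
Suppose #172 ∈ external: no assignment then satisfies all the clues, so #172 ∉ external.

external = {#186}; draft = {}; billable = {#172, #335, #796}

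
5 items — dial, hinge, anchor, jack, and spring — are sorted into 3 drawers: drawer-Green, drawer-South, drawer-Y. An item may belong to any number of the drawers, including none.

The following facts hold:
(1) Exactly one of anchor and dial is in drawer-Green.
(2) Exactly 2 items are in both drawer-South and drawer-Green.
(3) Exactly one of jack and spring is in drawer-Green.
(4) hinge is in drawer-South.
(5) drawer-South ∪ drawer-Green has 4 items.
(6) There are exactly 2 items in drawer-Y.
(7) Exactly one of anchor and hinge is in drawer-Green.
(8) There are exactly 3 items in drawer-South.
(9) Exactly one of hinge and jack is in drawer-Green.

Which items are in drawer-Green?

drawer-Green = {dial, hinge, spring}

From (4): hinge ∈ drawer-South.
Suppose dial ∉ drawer-Green: no assignment then satisfies all the clues, so dial ∈ drawer-Green.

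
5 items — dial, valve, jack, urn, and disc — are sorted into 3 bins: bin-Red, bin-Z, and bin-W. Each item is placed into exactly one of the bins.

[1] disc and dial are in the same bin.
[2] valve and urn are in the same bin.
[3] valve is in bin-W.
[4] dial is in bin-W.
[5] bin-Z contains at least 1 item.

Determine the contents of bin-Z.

bin-Z = {jack}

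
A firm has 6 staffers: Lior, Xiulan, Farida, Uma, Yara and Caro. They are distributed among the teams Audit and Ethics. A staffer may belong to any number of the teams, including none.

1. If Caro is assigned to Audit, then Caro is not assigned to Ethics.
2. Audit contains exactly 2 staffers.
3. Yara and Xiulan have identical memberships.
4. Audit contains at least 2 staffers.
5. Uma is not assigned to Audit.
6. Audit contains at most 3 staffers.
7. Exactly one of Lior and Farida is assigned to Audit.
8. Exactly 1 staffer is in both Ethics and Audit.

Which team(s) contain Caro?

Caro: Audit

From (5): Uma ∉ Audit.
Suppose Caro ∉ Audit: no assignment then satisfies all the clues, so Caro ∈ Audit.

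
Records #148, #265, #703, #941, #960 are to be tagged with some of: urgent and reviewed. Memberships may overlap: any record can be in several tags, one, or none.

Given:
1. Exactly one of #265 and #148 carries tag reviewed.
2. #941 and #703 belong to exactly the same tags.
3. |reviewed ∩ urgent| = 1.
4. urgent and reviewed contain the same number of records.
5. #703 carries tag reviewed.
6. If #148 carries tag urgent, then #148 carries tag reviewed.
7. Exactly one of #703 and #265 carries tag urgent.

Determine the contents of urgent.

urgent = {#148, #265, #960}

From (5): #703 ∈ reviewed.
(2): #941 matches #703: #941 ∈ reviewed.
Suppose #148 ∉ urgent: no assignment then satisfies all the clues, so #148 ∈ urgent.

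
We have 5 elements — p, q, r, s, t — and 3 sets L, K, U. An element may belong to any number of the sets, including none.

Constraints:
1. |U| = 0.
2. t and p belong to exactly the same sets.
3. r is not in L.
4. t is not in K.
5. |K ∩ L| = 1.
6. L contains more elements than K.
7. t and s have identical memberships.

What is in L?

L = {p, q, s, t}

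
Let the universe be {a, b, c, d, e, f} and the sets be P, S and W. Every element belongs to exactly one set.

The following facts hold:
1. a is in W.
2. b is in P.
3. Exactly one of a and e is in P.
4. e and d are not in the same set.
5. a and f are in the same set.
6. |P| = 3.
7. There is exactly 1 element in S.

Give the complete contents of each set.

P = {b, c, e}; S = {d}; W = {a, f}

From (1): a ∈ W.
From (2): b ∈ P.
(3) (exactly one): e ∈ P.
(4): d ∉ P.
(5): f matches a: f ∉ P.
(5): f matches a: f ∉ S.
(5): f matches a: f ∈ W.
(6): only 3 candidates remain for P, so all are in.
(7): only 1 candidates remain for S, so all are in.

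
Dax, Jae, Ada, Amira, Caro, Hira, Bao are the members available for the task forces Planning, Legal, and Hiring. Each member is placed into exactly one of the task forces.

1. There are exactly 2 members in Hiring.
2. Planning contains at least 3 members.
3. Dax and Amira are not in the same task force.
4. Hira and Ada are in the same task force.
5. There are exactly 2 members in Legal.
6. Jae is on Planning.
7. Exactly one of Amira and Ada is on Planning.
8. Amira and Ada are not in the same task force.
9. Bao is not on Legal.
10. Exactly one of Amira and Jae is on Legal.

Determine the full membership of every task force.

Planning = {Ada, Hira, Jae}; Legal = {Amira, Caro}; Hiring = {Bao, Dax}

From (6): Jae ∈ Planning.
From (9): Bao ∉ Legal.
(10) (exactly one): Amira ∈ Legal.
(3): Dax ∉ Legal.
(7) (exactly one): Ada ∈ Planning.
(4): Hira matches Ada: Hira ∈ Planning.
(5): only 2 candidates remain for Legal, so all are in.
(1): only 2 candidates remain for Hiring, so all are in.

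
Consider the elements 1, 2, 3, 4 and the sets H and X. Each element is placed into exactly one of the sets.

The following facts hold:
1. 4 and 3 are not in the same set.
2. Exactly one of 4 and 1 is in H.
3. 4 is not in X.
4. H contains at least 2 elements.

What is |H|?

2

From (3): 4 ∉ X.
Only one set left: 4 ∈ H.
(1): 3 ∉ H.
(2) (exactly one): 1 ∉ H.
(4): only 2 candidates remain for H, so all are in.
Only one set left: 1 ∈ X.
Only one set left: 3 ∈ X.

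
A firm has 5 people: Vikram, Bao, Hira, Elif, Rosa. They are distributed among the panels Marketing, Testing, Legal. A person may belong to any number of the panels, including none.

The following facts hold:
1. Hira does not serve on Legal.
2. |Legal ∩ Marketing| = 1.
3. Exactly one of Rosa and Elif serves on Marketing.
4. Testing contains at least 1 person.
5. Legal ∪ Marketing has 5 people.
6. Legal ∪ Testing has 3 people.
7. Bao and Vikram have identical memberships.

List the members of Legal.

Legal = {Elif, Rosa}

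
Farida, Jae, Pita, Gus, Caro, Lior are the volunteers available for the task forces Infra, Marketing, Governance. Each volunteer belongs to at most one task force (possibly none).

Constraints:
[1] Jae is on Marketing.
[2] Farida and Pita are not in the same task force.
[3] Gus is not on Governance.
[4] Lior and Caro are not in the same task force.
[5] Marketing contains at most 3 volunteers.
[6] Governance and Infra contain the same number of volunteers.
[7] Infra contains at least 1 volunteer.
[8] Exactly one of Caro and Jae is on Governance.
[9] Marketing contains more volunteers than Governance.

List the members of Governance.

Governance = {Caro}

From (1): Jae ∈ Marketing.
From (3): Gus ∉ Governance.
(8) (exactly one): Caro ∈ Governance.
(4): Lior ∉ Governance.
Suppose Farida ∈ Governance: no assignment then satisfies all the clues, so Farida ∉ Governance.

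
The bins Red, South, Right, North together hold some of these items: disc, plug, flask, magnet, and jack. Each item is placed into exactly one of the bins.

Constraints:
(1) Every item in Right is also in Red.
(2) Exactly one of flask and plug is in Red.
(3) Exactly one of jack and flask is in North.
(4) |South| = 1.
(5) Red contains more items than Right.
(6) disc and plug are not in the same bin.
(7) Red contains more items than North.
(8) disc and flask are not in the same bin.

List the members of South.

South = {disc}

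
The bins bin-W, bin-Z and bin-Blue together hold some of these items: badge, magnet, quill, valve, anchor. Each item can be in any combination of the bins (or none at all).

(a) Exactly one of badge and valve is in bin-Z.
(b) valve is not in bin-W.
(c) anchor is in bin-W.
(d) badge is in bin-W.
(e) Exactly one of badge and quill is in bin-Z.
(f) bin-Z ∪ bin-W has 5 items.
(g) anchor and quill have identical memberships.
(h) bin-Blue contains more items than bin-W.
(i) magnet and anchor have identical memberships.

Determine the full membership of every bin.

From (b): valve ∉ bin-W.
From (c): anchor ∈ bin-W.
From (d): badge ∈ bin-W.
(g): quill matches anchor: quill ∈ bin-W.
(i): magnet matches anchor: magnet ∈ bin-W.
Suppose badge ∈ bin-Z: no assignment then satisfies all the clues, so badge ∉ bin-Z.

bin-W = {anchor, badge, magnet, quill}; bin-Z = {anchor, magnet, quill, valve}; bin-Blue = {anchor, badge, magnet, quill, valve}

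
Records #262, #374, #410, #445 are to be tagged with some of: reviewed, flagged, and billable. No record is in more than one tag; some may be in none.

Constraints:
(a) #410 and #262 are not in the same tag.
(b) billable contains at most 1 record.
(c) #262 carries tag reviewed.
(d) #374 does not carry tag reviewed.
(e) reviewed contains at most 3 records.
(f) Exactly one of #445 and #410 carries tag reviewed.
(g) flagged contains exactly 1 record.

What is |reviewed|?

2

From (c): #262 ∈ reviewed.
From (d): #374 ∉ reviewed.
(a): #410 ∉ reviewed.
(f) (exactly one): #445 ∈ reviewed.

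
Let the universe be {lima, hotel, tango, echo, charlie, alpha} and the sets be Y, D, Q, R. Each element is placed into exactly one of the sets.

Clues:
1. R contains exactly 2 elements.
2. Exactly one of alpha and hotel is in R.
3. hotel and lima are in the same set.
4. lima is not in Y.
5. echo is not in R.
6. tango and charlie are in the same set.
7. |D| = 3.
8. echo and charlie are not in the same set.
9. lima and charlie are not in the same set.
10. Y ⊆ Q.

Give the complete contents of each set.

Y = {}; D = {alpha, charlie, tango}; Q = {echo}; R = {hotel, lima}

From (4): lima ∉ Y.
From (5): echo ∉ R.
(3): hotel matches lima: hotel ∉ Y.
Suppose lima ∈ D: no assignment then satisfies all the clues, so lima ∉ D.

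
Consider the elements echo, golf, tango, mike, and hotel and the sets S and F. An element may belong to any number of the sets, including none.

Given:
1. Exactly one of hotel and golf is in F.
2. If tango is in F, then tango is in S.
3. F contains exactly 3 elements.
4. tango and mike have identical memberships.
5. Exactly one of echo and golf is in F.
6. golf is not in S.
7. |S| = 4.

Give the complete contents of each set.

S = {echo, hotel, mike, tango}; F = {golf, mike, tango}

From (6): golf ∉ S.
(7): only 4 candidates remain for S, so all are in.
Suppose echo ∈ F: no assignment then satisfies all the clues, so echo ∉ F.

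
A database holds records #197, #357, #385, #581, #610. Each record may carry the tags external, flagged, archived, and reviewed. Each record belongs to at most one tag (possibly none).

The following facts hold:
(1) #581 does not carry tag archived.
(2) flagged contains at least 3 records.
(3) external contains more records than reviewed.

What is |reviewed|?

0

From (1): #581 ∉ archived.
Suppose #197 ∈ reviewed: no assignment then satisfies all the clues, so #197 ∉ reviewed.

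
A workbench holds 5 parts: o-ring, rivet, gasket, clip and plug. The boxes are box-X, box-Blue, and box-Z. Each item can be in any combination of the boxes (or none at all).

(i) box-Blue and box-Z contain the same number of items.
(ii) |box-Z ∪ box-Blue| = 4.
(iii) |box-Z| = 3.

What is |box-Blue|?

3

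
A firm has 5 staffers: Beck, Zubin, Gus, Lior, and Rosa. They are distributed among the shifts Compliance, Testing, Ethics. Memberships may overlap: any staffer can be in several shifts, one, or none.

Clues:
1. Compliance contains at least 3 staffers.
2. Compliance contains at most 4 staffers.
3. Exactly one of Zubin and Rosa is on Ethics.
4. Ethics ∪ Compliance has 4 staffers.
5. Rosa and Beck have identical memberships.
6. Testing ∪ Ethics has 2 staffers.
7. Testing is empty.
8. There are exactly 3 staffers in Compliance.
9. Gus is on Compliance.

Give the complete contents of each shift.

Compliance = {Beck, Gus, Rosa}; Testing = {}; Ethics = {Gus, Zubin}

From (9): Gus ∈ Compliance.
(7): Testing already has 0, so the rest are out.
Suppose Beck ∉ Compliance: no assignment then satisfies all the clues, so Beck ∈ Compliance.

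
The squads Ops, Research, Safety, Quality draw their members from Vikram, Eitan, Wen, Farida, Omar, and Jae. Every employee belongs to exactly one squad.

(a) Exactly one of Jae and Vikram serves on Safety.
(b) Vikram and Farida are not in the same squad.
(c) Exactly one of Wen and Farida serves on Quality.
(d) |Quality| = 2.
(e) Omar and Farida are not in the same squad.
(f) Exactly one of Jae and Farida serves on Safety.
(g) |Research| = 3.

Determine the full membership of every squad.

Ops = {}; Research = {Omar, Vikram, Wen}; Safety = {Jae}; Quality = {Eitan, Farida}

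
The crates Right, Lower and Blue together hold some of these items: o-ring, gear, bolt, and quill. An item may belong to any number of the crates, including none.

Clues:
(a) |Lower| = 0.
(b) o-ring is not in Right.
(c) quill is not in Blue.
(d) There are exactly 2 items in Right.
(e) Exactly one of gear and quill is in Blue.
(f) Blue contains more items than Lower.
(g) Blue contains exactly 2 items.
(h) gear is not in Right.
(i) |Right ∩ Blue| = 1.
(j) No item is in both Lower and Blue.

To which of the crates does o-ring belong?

o-ring: none

From (b): o-ring ∉ Right.
From (c): quill ∉ Blue.
From (h): gear ∉ Right.
(a): Lower already has 0, so the rest are out.
(d): only 2 candidates remain for Right, so all are in.
(e) (exactly one): gear ∈ Blue.
Suppose o-ring ∈ Blue: no assignment then satisfies all the clues, so o-ring ∉ Blue.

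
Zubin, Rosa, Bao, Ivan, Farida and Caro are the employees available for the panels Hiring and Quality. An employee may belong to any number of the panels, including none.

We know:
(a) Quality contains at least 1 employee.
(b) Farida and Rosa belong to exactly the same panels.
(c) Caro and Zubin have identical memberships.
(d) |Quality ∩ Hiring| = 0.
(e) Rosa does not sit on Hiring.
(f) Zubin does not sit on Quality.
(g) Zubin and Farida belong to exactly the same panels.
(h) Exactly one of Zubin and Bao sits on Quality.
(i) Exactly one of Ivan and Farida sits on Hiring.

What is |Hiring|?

1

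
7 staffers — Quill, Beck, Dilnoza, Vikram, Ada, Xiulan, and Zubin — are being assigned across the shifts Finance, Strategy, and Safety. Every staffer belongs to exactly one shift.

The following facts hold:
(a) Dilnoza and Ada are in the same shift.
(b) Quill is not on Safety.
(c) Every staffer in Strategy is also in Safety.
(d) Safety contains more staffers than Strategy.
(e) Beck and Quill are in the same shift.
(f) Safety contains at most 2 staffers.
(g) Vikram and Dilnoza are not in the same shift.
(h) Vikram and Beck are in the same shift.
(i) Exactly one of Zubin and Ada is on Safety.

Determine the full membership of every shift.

Finance = {Beck, Quill, Vikram, Xiulan, Zubin}; Strategy = {}; Safety = {Ada, Dilnoza}

From (b): Quill ∉ Safety.
(c) contrapositive: Quill ∉ Strategy.
(e): Beck matches Quill: Beck ∉ Strategy.
(e): Beck matches Quill: Beck ∉ Safety.
(h): Vikram matches Beck: Vikram ∉ Strategy.
(h): Vikram matches Beck: Vikram ∉ Safety.
Only one shift left: Quill ∈ Finance.
Only one shift left: Beck ∈ Finance.
Only one shift left: Vikram ∈ Finance.
(g): Dilnoza ∉ Finance.
(a): Ada matches Dilnoza: Ada ∉ Finance.
Suppose Dilnoza ∈ Strategy: no assignment then satisfies all the clues, so Dilnoza ∉ Strategy.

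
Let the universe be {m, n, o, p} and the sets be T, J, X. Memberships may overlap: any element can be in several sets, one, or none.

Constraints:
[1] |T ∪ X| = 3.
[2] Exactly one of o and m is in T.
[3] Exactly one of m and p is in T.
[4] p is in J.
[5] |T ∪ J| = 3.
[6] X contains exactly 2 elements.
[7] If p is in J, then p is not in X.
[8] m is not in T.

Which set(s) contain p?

p: J, T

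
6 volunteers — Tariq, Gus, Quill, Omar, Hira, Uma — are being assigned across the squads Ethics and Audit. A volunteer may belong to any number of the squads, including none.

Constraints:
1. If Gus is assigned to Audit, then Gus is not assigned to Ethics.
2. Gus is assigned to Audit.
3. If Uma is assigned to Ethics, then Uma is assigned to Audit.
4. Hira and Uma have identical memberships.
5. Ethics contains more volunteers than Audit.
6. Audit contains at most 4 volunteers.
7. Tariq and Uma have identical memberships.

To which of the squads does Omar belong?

Omar: Ethics

From (2): Gus ∈ Audit.
(1): Gus ∉ Ethics.
Suppose Omar ∉ Ethics: no assignment then satisfies all the clues, so Omar ∈ Ethics.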